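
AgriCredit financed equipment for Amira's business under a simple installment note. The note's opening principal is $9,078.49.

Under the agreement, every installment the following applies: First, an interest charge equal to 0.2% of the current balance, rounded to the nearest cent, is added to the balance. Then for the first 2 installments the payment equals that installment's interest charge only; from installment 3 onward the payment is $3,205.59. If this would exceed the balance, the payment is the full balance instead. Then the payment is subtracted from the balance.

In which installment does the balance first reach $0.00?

Installment 1: $9,078.49 +$18.16 interest = $9,096.65; pay $18.16 → $9,078.49
Installment 2: $9,078.49 +$18.16 interest = $9,096.65; pay $18.16 → $9,078.49
Installment 3: $9,078.49 +$18.16 interest = $9,096.65; pay $3,205.59 → $5,891.06
Installment 4: $5,891.06 +$11.78 interest = $5,902.84; pay $3,205.59 → $2,697.25
Installment 5: $2,697.25 +$5.39 interest = $2,702.64; pay $2,702.64 → $0.00
Balance reaches $0.00 in installment 5.

5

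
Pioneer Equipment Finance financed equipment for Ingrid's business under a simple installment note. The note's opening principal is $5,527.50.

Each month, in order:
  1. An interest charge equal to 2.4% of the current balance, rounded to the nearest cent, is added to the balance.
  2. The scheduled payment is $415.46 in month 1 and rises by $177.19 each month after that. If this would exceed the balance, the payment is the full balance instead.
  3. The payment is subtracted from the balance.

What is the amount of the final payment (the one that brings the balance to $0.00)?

Month 1: opening $5,527.50; interest $132.66 → $5,660.16; payment $415.46; balance $5,244.70
Month 2: opening $5,244.70; interest $125.87 → $5,370.57; payment $592.65; balance $4,777.92
Month 3: opening $4,777.92; interest $114.67 → $4,892.59; payment $769.84; balance $4,122.75
Month 4: opening $4,122.75; interest $98.95 → $4,221.70; payment $947.03; balance $3,274.67
Month 5: opening $3,274.67; interest $78.59 → $3,353.26; payment $1,124.22; balance $2,229.04
Month 6: opening $2,229.04; interest $53.50 → $2,282.54; payment $1,301.41; balance $981.13
Month 7: opening $981.13; interest $23.55 → $1,004.68; payment $1,004.68; balance $0.00

$1,004.68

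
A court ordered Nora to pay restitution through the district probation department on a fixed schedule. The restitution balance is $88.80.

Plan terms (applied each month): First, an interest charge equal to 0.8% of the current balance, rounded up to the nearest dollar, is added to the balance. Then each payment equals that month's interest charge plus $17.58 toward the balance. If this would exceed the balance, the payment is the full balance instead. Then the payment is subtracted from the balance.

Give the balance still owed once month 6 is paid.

# | Opening | Interest | Payment | End bal
1 | $88.80 | $1.00 | $18.58 | $71.22
2 | $71.22 | $1.00 | $18.58 | $53.64
3 | $53.64 | $1.00 | $18.58 | $36.06
4 | $36.06 | $1.00 | $18.58 | $18.48
5 | $18.48 | $1.00 | $18.58 | $0.90
6 | $0.90 | $1.00 | $1.90 | $0.00

$0.00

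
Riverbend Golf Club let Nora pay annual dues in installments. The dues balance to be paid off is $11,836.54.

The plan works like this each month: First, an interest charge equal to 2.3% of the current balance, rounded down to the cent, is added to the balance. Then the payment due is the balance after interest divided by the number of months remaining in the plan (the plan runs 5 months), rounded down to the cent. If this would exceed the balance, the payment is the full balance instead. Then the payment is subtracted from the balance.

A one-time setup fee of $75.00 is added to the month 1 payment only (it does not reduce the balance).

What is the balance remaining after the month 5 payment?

$0.00

# | Opening | Interest | Payment | Fee | End bal
1 | $11,836.54 | $272.24 | $2,421.75 | $75.00 | $9,687.03
2 | $9,687.03 | $222.80 | $2,477.45 | — | $7,432.38
3 | $7,432.38 | $170.94 | $2,534.44 | — | $5,068.88
4 | $5,068.88 | $116.58 | $2,592.73 | — | $2,592.73
5 | $2,592.73 | $59.63 | $2,652.36 | — | $0.00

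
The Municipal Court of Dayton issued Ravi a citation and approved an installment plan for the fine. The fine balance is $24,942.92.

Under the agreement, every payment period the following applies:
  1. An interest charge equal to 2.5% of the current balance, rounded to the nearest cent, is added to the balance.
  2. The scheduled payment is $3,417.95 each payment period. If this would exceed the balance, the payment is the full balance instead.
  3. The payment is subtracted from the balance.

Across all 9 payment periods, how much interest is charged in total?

# | Opening | Interest | Payment | End bal
1 | $24,942.92 | $623.57 | $3,417.95 | $22,148.54
2 | $22,148.54 | $553.71 | $3,417.95 | $19,284.30
3 | $19,284.30 | $482.11 | $3,417.95 | $16,348.46
4 | $16,348.46 | $408.71 | $3,417.95 | $13,339.22
5 | $13,339.22 | $333.48 | $3,417.95 | $10,254.75
6 | $10,254.75 | $256.37 | $3,417.95 | $7,093.17
7 | $7,093.17 | $177.33 | $3,417.95 | $3,852.55
8 | $3,852.55 | $96.31 | $3,417.95 | $530.91
9 | $530.91 | $13.27 | $544.18 | $0.00
Total interest: $623.57 + $553.71 + $482.11 + $408.71 + $333.48 + $256.37 + $177.33 + $96.31 + $13.27 = $2,944.86

$2,944.86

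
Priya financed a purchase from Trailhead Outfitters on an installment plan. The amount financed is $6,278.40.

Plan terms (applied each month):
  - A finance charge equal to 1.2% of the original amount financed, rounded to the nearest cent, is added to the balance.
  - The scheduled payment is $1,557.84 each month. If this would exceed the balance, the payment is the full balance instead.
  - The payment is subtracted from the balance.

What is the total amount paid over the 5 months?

$6,655.10

Month 1: opening $6,278.40; interest $75.34 → $6,353.74; payment $1,557.84; balance $4,795.90
Month 2: opening $4,795.90; interest $75.34 → $4,871.24; payment $1,557.84; balance $3,313.40
Month 3: opening $3,313.40; interest $75.34 → $3,388.74; payment $1,557.84; balance $1,830.90
Month 4: opening $1,830.90; interest $75.34 → $1,906.24; payment $1,557.84; balance $348.40
Month 5: opening $348.40; interest $75.34 → $423.74; payment $423.74; balance $0.00
Total paid: $6,655.10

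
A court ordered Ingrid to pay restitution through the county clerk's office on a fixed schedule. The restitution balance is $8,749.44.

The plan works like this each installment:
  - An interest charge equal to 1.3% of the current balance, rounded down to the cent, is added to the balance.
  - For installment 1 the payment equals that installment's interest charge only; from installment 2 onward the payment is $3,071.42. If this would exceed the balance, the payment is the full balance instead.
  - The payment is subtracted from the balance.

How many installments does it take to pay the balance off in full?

4

# | Opening | Interest | Payment | End bal
1 | $8,749.44 | $113.74 | $113.74 | $8,749.44
2 | $8,749.44 | $113.74 | $3,071.42 | $5,791.76
3 | $5,791.76 | $75.29 | $3,071.42 | $2,795.63
4 | $2,795.63 | $36.34 | $2,831.97 | $0.00
Balance reaches $0.00 in installment 4.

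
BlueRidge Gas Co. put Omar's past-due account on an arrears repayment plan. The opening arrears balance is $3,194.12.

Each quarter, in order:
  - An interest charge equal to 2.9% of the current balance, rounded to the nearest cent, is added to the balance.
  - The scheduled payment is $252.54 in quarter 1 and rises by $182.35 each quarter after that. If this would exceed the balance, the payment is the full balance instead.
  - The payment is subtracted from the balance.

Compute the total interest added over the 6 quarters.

$375.37

# | Opening | Interest | Payment | End bal
1 | $3,194.12 | $92.63 | $252.54 | $3,034.21
2 | $3,034.21 | $87.99 | $434.89 | $2,687.31
3 | $2,687.31 | $77.93 | $617.24 | $2,148.00
4 | $2,148.00 | $62.29 | $799.59 | $1,410.70
5 | $1,410.70 | $40.91 | $981.94 | $469.67
6 | $469.67 | $13.62 | $483.29 | $0.00
Total interest: $92.63 + $87.99 + $77.93 + $62.29 + $40.91 + $13.62 = $375.37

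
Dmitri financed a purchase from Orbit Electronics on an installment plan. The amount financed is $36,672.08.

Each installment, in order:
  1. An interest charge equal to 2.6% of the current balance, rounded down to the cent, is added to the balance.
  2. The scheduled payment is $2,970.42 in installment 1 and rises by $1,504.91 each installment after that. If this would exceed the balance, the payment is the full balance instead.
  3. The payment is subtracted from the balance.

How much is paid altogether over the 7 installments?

Installment 1: opening $36,672.08; interest $953.47 → $37,625.55; payment $2,970.42; balance $34,655.13
Installment 2: opening $34,655.13; interest $901.03 → $35,556.16; payment $4,475.33; balance $31,080.83
Installment 3: opening $31,080.83; interest $808.10 → $31,888.93; payment $5,980.24; balance $25,908.69
Installment 4: opening $25,908.69; interest $673.62 → $26,582.31; payment $7,485.15; balance $19,097.16
Installment 5: opening $19,097.16; interest $496.52 → $19,593.68; payment $8,990.06; balance $10,603.62
Installment 6: opening $10,603.62; interest $275.69 → $10,879.31; payment $10,494.97; balance $384.34
Installment 7: opening $384.34; interest $9.99 → $394.33; payment $394.33; balance $0.00
Total paid: $40,790.50

$40,790.50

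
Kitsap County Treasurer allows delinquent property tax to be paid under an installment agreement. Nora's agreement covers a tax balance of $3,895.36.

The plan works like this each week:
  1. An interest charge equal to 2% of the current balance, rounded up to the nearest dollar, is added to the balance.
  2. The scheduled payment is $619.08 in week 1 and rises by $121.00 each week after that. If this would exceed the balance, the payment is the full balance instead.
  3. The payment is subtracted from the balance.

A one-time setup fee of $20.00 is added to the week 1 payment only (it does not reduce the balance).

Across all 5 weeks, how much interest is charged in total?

Week 1: opening $3,895.36; interest $78.00 → $3,973.36; payment $619.08 (+ $20.00 fee); balance $3,354.28
Week 2: opening $3,354.28; interest $68.00 → $3,422.28; payment $740.08; balance $2,682.20
Week 3: opening $2,682.20; interest $54.00 → $2,736.20; payment $861.08; balance $1,875.12
Week 4: opening $1,875.12; interest $38.00 → $1,913.12; payment $982.08; balance $931.04
Week 5: opening $931.04; interest $19.00 → $950.04; payment $950.04; balance $0.00
Total interest: $78.00 + $68.00 + $54.00 + $38.00 + $19.00 = $257.00

$257.00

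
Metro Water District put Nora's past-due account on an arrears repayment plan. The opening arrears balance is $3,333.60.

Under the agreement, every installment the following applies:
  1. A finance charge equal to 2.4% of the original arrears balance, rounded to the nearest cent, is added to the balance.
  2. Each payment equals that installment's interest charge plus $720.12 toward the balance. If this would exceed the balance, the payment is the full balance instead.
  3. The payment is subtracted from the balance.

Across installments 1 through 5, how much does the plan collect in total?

$3,733.65

Installment 1: opening $3,333.60; interest $80.01 → $3,413.61; payment $800.13; balance $2,613.48
Installment 2: opening $2,613.48; interest $80.01 → $2,693.49; payment $800.13; balance $1,893.36
Installment 3: opening $1,893.36; interest $80.01 → $1,973.37; payment $800.13; balance $1,173.24
Installment 4: opening $1,173.24; interest $80.01 → $1,253.25; payment $800.13; balance $453.12
Installment 5: opening $453.12; interest $80.01 → $533.13; payment $533.13; balance $0.00
Total paid: $3,733.65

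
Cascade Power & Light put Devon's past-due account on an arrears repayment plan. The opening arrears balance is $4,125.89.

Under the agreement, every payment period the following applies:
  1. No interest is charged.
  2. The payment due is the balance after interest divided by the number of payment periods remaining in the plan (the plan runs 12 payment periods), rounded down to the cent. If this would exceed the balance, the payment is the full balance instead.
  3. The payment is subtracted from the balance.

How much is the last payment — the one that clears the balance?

$343.83

Payment period 1: opening $4,125.89; payment $343.82; balance $3,782.07
Payment period 2: opening $3,782.07; payment $343.82; balance $3,438.25
Payment period 3: opening $3,438.25; payment $343.82; balance $3,094.43
Payment period 4: opening $3,094.43; payment $343.82; balance $2,750.61
Payment period 5: opening $2,750.61; payment $343.82; balance $2,406.79
Payment period 6: opening $2,406.79; payment $343.82; balance $2,062.97
Payment period 7: opening $2,062.97; payment $343.82; balance $1,719.15
Payment period 8: opening $1,719.15; payment $343.83; balance $1,375.32
Payment period 9: opening $1,375.32; payment $343.83; balance $1,031.49
Payment period 10: opening $1,031.49; payment $343.83; balance $687.66
Payment period 11: opening $687.66; payment $343.83; balance $343.83
Payment period 12: opening $343.83; payment $343.83; balance $0.00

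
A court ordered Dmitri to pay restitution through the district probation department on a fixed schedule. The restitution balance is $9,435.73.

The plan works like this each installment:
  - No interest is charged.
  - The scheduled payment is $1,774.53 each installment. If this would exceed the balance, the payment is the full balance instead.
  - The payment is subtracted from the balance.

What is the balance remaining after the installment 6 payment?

$0.00

# | Opening | Payment | End bal
1 | $9,435.73 | $1,774.53 | $7,661.20
2 | $7,661.20 | $1,774.53 | $5,886.67
3 | $5,886.67 | $1,774.53 | $4,112.14
4 | $4,112.14 | $1,774.53 | $2,337.61
5 | $2,337.61 | $1,774.53 | $563.08
6 | $563.08 | $563.08 | $0.00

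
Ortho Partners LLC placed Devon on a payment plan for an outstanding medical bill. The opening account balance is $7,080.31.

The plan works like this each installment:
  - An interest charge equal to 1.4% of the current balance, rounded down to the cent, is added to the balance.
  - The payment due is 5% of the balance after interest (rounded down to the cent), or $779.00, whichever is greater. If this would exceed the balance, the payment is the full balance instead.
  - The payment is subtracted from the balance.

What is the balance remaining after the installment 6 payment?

$2,855.56

Installment 1: opening $7,080.31; interest $99.12 → $7,179.43; payment $779.00; balance $6,400.43
Installment 2: opening $6,400.43; interest $89.60 → $6,490.03; payment $779.00; balance $5,711.03
Installment 3: opening $5,711.03; interest $79.95 → $5,790.98; payment $779.00; balance $5,011.98
Installment 4: opening $5,011.98; interest $70.16 → $5,082.14; payment $779.00; balance $4,303.14
Installment 5: opening $4,303.14; interest $60.24 → $4,363.38; payment $779.00; balance $3,584.38
Installment 6: opening $3,584.38; interest $50.18 → $3,634.56; payment $779.00; balance $2,855.56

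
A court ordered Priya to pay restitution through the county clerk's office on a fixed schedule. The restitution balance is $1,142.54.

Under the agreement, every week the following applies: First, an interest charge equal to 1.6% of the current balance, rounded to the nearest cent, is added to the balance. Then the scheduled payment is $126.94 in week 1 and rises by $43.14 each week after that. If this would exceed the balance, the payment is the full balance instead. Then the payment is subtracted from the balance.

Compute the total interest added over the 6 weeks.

Week 1: opening $1,142.54; interest $18.28 → $1,160.82; payment $126.94; balance $1,033.88
Week 2: opening $1,033.88; interest $16.54 → $1,050.42; payment $170.08; balance $880.34
Week 3: opening $880.34; interest $14.09 → $894.43; payment $213.22; balance $681.21
Week 4: opening $681.21; interest $10.90 → $692.11; payment $256.36; balance $435.75
Week 5: opening $435.75; interest $6.97 → $442.72; payment $299.50; balance $143.22
Week 6: opening $143.22; interest $2.29 → $145.51; payment $145.51; balance $0.00
Total interest: $18.28 + $16.54 + $14.09 + $10.90 + $6.97 + $2.29 = $69.07

$69.07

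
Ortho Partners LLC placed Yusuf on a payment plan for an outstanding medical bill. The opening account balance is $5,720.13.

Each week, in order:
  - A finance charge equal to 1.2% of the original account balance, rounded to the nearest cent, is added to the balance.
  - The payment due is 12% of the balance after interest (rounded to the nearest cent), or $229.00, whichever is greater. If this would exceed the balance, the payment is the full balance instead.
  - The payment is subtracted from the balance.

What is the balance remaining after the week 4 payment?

Week 1: $5,720.13 +$68.64 interest = $5,788.77; pay $694.65 → $5,094.12
Week 2: $5,094.12 +$68.64 interest = $5,162.76; pay $619.53 → $4,543.23
Week 3: $4,543.23 +$68.64 interest = $4,611.87; pay $553.42 → $4,058.45
Week 4: $4,058.45 +$68.64 interest = $4,127.09; pay $495.25 → $3,631.84

$3,631.84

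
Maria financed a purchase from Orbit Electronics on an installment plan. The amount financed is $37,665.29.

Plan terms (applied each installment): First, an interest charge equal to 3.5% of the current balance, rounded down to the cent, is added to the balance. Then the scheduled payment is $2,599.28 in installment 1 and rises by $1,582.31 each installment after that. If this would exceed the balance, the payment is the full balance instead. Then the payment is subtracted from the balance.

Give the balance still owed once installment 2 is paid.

Installment 1: opening $37,665.29; interest $1,318.28 → $38,983.57; payment $2,599.28; balance $36,384.29
Installment 2: opening $36,384.29; interest $1,273.45 → $37,657.74; payment $4,181.59; balance $33,476.15

$33,476.15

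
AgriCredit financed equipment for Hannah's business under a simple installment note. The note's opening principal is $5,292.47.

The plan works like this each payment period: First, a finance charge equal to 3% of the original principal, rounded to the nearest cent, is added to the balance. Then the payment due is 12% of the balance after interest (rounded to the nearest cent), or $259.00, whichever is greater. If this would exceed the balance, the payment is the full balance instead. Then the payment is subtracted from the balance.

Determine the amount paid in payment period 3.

$542.39

Payment period 1: $5,292.47 +$158.77 interest = $5,451.24; pay $654.15 → $4,797.09
Payment period 2: $4,797.09 +$158.77 interest = $4,955.86; pay $594.70 → $4,361.16
Payment period 3: $4,361.16 +$158.77 interest = $4,519.93; pay $542.39 → $3,977.54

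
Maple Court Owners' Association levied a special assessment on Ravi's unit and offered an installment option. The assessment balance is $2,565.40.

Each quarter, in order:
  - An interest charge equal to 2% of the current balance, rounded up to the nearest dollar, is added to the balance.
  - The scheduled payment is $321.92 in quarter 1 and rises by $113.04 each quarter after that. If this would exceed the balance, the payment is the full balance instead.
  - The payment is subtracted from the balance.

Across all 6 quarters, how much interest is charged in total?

$182.00

# | Opening | Interest | Payment | End bal
1 | $2,565.40 | $52.00 | $321.92 | $2,295.48
2 | $2,295.48 | $46.00 | $434.96 | $1,906.52
3 | $1,906.52 | $39.00 | $548.00 | $1,397.52
4 | $1,397.52 | $28.00 | $661.04 | $764.48
5 | $764.48 | $16.00 | $774.08 | $6.40
6 | $6.40 | $1.00 | $7.40 | $0.00
Total interest: $52.00 + $46.00 + $39.00 + $28.00 + $16.00 + $1.00 = $182.00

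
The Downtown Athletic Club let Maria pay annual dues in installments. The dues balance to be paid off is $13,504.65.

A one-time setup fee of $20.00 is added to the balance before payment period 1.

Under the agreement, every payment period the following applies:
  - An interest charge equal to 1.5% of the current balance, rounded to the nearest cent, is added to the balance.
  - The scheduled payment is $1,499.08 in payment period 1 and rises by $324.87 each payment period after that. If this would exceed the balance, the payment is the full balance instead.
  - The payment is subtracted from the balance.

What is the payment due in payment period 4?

Payment period 1: opening $13,524.65; interest $202.87 → $13,727.52; payment $1,499.08; balance $12,228.44
Payment period 2: opening $12,228.44; interest $183.43 → $12,411.87; payment $1,823.95; balance $10,587.92
Payment period 3: opening $10,587.92; interest $158.82 → $10,746.74; payment $2,148.82; balance $8,597.92
Payment period 4: opening $8,597.92; interest $128.97 → $8,726.89; payment $2,473.69; balance $6,253.20

$2,473.69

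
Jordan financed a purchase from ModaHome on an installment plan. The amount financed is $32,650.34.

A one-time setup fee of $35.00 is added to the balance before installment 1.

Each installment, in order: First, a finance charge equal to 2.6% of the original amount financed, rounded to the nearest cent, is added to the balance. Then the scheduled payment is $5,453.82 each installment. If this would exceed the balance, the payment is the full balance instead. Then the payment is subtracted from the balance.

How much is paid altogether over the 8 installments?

$39,476.62

Installment 1: opening $32,685.34; interest $848.91 → $33,534.25; payment $5,453.82; balance $28,080.43
Installment 2: opening $28,080.43; interest $848.91 → $28,929.34; payment $5,453.82; balance $23,475.52
Installment 3: opening $23,475.52; interest $848.91 → $24,324.43; payment $5,453.82; balance $18,870.61
Installment 4: opening $18,870.61; interest $848.91 → $19,719.52; payment $5,453.82; balance $14,265.70
Installment 5: opening $14,265.70; interest $848.91 → $15,114.61; payment $5,453.82; balance $9,660.79
Installment 6: opening $9,660.79; interest $848.91 → $10,509.70; payment $5,453.82; balance $5,055.88
Installment 7: opening $5,055.88; interest $848.91 → $5,904.79; payment $5,453.82; balance $450.97
Installment 8: opening $450.97; interest $848.91 → $1,299.88; payment $1,299.88; balance $0.00
Total paid: $39,476.62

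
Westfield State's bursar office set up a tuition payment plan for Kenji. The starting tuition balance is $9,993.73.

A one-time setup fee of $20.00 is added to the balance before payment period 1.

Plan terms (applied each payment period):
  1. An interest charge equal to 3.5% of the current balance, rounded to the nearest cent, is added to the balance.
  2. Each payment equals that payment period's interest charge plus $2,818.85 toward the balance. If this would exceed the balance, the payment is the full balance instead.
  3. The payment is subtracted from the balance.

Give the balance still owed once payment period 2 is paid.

$4,376.03

# | Opening | Interest | Payment | End bal
1 | $10,013.73 | $350.48 | $3,169.33 | $7,194.88
2 | $7,194.88 | $251.82 | $3,070.67 | $4,376.03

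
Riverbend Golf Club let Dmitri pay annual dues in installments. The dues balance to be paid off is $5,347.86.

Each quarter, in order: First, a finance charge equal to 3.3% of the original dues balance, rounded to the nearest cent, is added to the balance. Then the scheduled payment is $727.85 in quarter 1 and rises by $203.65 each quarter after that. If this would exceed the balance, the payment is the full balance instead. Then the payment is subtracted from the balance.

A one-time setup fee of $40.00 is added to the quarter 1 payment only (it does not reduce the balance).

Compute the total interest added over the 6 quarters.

# | Opening | Interest | Payment | Fee | End bal
1 | $5,347.86 | $176.48 | $727.85 | $40.00 | $4,796.49
2 | $4,796.49 | $176.48 | $931.50 | — | $4,041.47
3 | $4,041.47 | $176.48 | $1,135.15 | — | $3,082.80
4 | $3,082.80 | $176.48 | $1,338.80 | — | $1,920.48
5 | $1,920.48 | $176.48 | $1,542.45 | — | $554.51
6 | $554.51 | $176.48 | $730.99 | — | $0.00
Total interest: $176.48 + $176.48 + $176.48 + $176.48 + $176.48 + $176.48 = $1,058.88

$1,058.88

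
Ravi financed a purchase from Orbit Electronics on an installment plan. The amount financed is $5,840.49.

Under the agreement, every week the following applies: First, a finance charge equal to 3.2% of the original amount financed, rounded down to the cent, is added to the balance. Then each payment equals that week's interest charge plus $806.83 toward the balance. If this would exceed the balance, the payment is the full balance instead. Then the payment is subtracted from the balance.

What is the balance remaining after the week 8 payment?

Week 1: $5,840.49 +$186.89 interest = $6,027.38; pay $993.72 → $5,033.66
Week 2: $5,033.66 +$186.89 interest = $5,220.55; pay $993.72 → $4,226.83
Week 3: $4,226.83 +$186.89 interest = $4,413.72; pay $993.72 → $3,420.00
Week 4: $3,420.00 +$186.89 interest = $3,606.89; pay $993.72 → $2,613.17
Week 5: $2,613.17 +$186.89 interest = $2,800.06; pay $993.72 → $1,806.34
Week 6: $1,806.34 +$186.89 interest = $1,993.23; pay $993.72 → $999.51
Week 7: $999.51 +$186.89 interest = $1,186.40; pay $993.72 → $192.68
Week 8: $192.68 +$186.89 interest = $379.57; pay $379.57 → $0.00

$0.00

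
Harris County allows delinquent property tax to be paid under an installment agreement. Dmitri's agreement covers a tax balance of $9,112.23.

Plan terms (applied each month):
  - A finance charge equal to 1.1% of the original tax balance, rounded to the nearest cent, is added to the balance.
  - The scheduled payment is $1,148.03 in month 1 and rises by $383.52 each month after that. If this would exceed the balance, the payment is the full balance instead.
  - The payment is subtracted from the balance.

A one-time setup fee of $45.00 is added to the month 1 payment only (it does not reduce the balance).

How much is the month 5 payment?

Month 1: $9,112.23 +$100.23 interest = $9,212.46; pay $1,148.03 (+ $45.00 fee) → $8,064.43
Month 2: $8,064.43 +$100.23 interest = $8,164.66; pay $1,531.55 → $6,633.11
Month 3: $6,633.11 +$100.23 interest = $6,733.34; pay $1,915.07 → $4,818.27
Month 4: $4,818.27 +$100.23 interest = $4,918.50; pay $2,298.59 → $2,619.91
Month 5: $2,619.91 +$100.23 interest = $2,720.14; pay $2,682.11 → $38.03

$2,682.11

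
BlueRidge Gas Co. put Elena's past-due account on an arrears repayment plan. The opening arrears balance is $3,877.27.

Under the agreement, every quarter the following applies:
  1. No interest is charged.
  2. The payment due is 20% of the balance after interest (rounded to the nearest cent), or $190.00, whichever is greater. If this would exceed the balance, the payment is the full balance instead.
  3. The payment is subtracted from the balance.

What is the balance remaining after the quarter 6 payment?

$1,016.41

Quarter 1: opening $3,877.27; payment $775.45; balance $3,101.82
Quarter 2: opening $3,101.82; payment $620.36; balance $2,481.46
Quarter 3: opening $2,481.46; payment $496.29; balance $1,985.17
Quarter 4: opening $1,985.17; payment $397.03; balance $1,588.14
Quarter 5: opening $1,588.14; payment $317.63; balance $1,270.51
Quarter 6: opening $1,270.51; payment $254.10; balance $1,016.41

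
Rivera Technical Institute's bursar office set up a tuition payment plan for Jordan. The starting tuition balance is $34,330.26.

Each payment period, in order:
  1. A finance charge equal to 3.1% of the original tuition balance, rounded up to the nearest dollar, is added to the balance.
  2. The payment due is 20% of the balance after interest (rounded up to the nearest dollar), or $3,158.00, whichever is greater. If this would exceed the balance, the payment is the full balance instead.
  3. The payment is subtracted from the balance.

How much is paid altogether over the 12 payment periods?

$47,110.26

# | Opening | Interest | Payment | End bal
1 | $34,330.26 | $1,065.00 | $7,080.00 | $28,315.26
2 | $28,315.26 | $1,065.00 | $5,877.00 | $23,503.26
3 | $23,503.26 | $1,065.00 | $4,914.00 | $19,654.26
4 | $19,654.26 | $1,065.00 | $4,144.00 | $16,575.26
5 | $16,575.26 | $1,065.00 | $3,529.00 | $14,111.26
6 | $14,111.26 | $1,065.00 | $3,158.00 | $12,018.26
7 | $12,018.26 | $1,065.00 | $3,158.00 | $9,925.26
8 | $9,925.26 | $1,065.00 | $3,158.00 | $7,832.26
9 | $7,832.26 | $1,065.00 | $3,158.00 | $5,739.26
10 | $5,739.26 | $1,065.00 | $3,158.00 | $3,646.26
11 | $3,646.26 | $1,065.00 | $3,158.00 | $1,553.26
12 | $1,553.26 | $1,065.00 | $2,618.26 | $0.00
Total paid: $47,110.26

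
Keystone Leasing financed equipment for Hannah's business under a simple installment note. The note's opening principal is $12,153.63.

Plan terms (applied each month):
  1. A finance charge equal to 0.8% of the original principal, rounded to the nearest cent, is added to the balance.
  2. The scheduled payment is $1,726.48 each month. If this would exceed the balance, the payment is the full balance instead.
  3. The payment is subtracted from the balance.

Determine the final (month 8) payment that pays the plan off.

# | Opening | Interest | Payment | End bal
1 | $12,153.63 | $97.23 | $1,726.48 | $10,524.38
2 | $10,524.38 | $97.23 | $1,726.48 | $8,895.13
3 | $8,895.13 | $97.23 | $1,726.48 | $7,265.88
4 | $7,265.88 | $97.23 | $1,726.48 | $5,636.63
5 | $5,636.63 | $97.23 | $1,726.48 | $4,007.38
6 | $4,007.38 | $97.23 | $1,726.48 | $2,378.13
7 | $2,378.13 | $97.23 | $1,726.48 | $748.88
8 | $748.88 | $97.23 | $846.11 | $0.00

$846.11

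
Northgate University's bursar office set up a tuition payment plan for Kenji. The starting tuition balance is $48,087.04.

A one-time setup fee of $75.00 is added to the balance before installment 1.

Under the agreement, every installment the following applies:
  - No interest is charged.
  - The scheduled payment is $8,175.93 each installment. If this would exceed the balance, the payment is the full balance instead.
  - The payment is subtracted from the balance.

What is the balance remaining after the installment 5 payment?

$7,282.39

Installment 1: opening $48,162.04; payment $8,175.93; balance $39,986.11
Installment 2: opening $39,986.11; payment $8,175.93; balance $31,810.18
Installment 3: opening $31,810.18; payment $8,175.93; balance $23,634.25
Installment 4: opening $23,634.25; payment $8,175.93; balance $15,458.32
Installment 5: opening $15,458.32; payment $8,175.93; balance $7,282.39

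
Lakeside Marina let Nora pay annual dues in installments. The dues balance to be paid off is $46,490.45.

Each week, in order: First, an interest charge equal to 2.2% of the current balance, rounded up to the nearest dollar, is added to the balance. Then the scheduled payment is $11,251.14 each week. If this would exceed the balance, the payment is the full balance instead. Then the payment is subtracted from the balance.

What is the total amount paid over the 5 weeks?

Week 1: $46,490.45 +$1,023.00 interest = $47,513.45; pay $11,251.14 → $36,262.31
Week 2: $36,262.31 +$798.00 interest = $37,060.31; pay $11,251.14 → $25,809.17
Week 3: $25,809.17 +$568.00 interest = $26,377.17; pay $11,251.14 → $15,126.03
Week 4: $15,126.03 +$333.00 interest = $15,459.03; pay $11,251.14 → $4,207.89
Week 5: $4,207.89 +$93.00 interest = $4,300.89; pay $4,300.89 → $0.00
Total paid: $49,305.45

$49,305.45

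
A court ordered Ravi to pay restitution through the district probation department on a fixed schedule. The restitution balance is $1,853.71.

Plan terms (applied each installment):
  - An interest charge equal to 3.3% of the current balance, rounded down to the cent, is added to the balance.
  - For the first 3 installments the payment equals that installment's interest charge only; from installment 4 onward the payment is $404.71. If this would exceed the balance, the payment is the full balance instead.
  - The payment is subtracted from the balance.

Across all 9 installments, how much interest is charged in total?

$372.80

# | Opening | Interest | Payment | End bal
1 | $1,853.71 | $61.17 | $61.17 | $1,853.71
2 | $1,853.71 | $61.17 | $61.17 | $1,853.71
3 | $1,853.71 | $61.17 | $61.17 | $1,853.71
4 | $1,853.71 | $61.17 | $404.71 | $1,510.17
5 | $1,510.17 | $49.83 | $404.71 | $1,155.29
6 | $1,155.29 | $38.12 | $404.71 | $788.70
7 | $788.70 | $26.02 | $404.71 | $410.01
8 | $410.01 | $13.53 | $404.71 | $18.83
9 | $18.83 | $0.62 | $19.45 | $0.00
Total interest: $61.17 + $61.17 + $61.17 + $61.17 + $49.83 + $38.12 + $26.02 + $13.53 + $0.62 = $372.80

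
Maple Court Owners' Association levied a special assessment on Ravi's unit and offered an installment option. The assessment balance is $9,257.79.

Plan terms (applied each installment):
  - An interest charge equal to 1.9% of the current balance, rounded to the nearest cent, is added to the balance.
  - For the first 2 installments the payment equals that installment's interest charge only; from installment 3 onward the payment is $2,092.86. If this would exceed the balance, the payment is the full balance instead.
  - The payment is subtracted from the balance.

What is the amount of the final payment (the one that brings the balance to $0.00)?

# | Opening | Interest | Payment | End bal
1 | $9,257.79 | $175.90 | $175.90 | $9,257.79
2 | $9,257.79 | $175.90 | $175.90 | $9,257.79
3 | $9,257.79 | $175.90 | $2,092.86 | $7,340.83
4 | $7,340.83 | $139.48 | $2,092.86 | $5,387.45
5 | $5,387.45 | $102.36 | $2,092.86 | $3,396.95
6 | $3,396.95 | $64.54 | $2,092.86 | $1,368.63
7 | $1,368.63 | $26.00 | $1,394.63 | $0.00

$1,394.63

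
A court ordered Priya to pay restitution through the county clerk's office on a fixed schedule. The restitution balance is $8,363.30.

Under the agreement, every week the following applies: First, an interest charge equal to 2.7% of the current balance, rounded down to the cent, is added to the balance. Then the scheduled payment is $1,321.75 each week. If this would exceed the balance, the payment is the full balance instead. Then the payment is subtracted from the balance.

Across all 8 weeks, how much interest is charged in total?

$931.60

Week 1: $8,363.30 +$225.80 interest = $8,589.10; pay $1,321.75 → $7,267.35
Week 2: $7,267.35 +$196.21 interest = $7,463.56; pay $1,321.75 → $6,141.81
Week 3: $6,141.81 +$165.82 interest = $6,307.63; pay $1,321.75 → $4,985.88
Week 4: $4,985.88 +$134.61 interest = $5,120.49; pay $1,321.75 → $3,798.74
Week 5: $3,798.74 +$102.56 interest = $3,901.30; pay $1,321.75 → $2,579.55
Week 6: $2,579.55 +$69.64 interest = $2,649.19; pay $1,321.75 → $1,327.44
Week 7: $1,327.44 +$35.84 interest = $1,363.28; pay $1,321.75 → $41.53
Week 8: $41.53 +$1.12 interest = $42.65; pay $42.65 → $0.00
Total interest: $225.80 + $196.21 + $165.82 + $134.61 + $102.56 + $69.64 + $35.84 + $1.12 = $931.60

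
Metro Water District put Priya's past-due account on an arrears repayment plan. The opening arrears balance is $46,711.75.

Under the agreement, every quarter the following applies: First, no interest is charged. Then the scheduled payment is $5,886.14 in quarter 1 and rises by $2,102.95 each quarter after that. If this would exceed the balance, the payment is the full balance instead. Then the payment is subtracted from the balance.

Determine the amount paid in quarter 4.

$12,194.99

Quarter 1: opening $46,711.75; payment $5,886.14; balance $40,825.61
Quarter 2: opening $40,825.61; payment $7,989.09; balance $32,836.52
Quarter 3: opening $32,836.52; payment $10,092.04; balance $22,744.48
Quarter 4: opening $22,744.48; payment $12,194.99; balance $10,549.49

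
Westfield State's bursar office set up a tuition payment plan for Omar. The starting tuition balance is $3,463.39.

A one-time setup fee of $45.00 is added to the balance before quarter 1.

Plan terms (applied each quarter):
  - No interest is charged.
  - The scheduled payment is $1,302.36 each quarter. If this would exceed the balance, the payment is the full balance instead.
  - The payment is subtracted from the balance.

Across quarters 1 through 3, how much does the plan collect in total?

Quarter 1: $3,508.39 − $1,302.36 → $2,206.03
Quarter 2: $2,206.03 − $1,302.36 → $903.67
Quarter 3: $903.67 − $903.67 → $0.00
Total paid: $3,508.39

$3,508.39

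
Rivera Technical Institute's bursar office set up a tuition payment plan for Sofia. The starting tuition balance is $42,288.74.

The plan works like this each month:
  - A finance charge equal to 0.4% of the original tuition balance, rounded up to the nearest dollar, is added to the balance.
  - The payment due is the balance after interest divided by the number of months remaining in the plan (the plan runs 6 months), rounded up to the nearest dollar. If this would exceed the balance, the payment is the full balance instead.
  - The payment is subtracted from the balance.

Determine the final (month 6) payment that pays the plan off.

Month 1: opening $42,288.74; interest $170.00 → $42,458.74; payment $7,077.00; balance $35,381.74
Month 2: opening $35,381.74; interest $170.00 → $35,551.74; payment $7,111.00; balance $28,440.74
Month 3: opening $28,440.74; interest $170.00 → $28,610.74; payment $7,153.00; balance $21,457.74
Month 4: opening $21,457.74; interest $170.00 → $21,627.74; payment $7,210.00; balance $14,417.74
Month 5: opening $14,417.74; interest $170.00 → $14,587.74; payment $7,294.00; balance $7,293.74
Month 6: opening $7,293.74; interest $170.00 → $7,463.74; payment $7,463.74; balance $0.00

$7,463.74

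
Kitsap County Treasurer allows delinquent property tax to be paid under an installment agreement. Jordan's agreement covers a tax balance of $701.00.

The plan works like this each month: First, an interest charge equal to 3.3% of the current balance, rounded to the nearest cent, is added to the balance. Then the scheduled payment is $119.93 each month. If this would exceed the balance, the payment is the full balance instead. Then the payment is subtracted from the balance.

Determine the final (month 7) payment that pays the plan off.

# | Opening | Interest | Payment | End bal
1 | $701.00 | $23.13 | $119.93 | $604.20
2 | $604.20 | $19.94 | $119.93 | $504.21
3 | $504.21 | $16.64 | $119.93 | $400.92
4 | $400.92 | $13.23 | $119.93 | $294.22
5 | $294.22 | $9.71 | $119.93 | $184.00
6 | $184.00 | $6.07 | $119.93 | $70.14
7 | $70.14 | $2.31 | $72.45 | $0.00

$72.45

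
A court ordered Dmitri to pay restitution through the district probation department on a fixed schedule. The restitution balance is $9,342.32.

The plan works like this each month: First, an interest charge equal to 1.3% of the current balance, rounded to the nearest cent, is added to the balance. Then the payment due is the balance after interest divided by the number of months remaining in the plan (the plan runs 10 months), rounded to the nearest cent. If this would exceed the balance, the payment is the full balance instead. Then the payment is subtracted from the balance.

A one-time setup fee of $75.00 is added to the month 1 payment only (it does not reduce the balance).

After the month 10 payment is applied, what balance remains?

Month 1: $9,342.32 +$121.45 interest = $9,463.77; pay $946.38 (+ $75.00 fee) → $8,517.39
Month 2: $8,517.39 +$110.73 interest = $8,628.12; pay $958.68 → $7,669.44
Month 3: $7,669.44 +$99.70 interest = $7,769.14; pay $971.14 → $6,798.00
Month 4: $6,798.00 +$88.37 interest = $6,886.37; pay $983.77 → $5,902.60
Month 5: $5,902.60 +$76.73 interest = $5,979.33; pay $996.56 → $4,982.77
Month 6: $4,982.77 +$64.78 interest = $5,047.55; pay $1,009.51 → $4,038.04
Month 7: $4,038.04 +$52.49 interest = $4,090.53; pay $1,022.63 → $3,067.90
Month 8: $3,067.90 +$39.88 interest = $3,107.78; pay $1,035.93 → $2,071.85
Month 9: $2,071.85 +$26.93 interest = $2,098.78; pay $1,049.39 → $1,049.39
Month 10: $1,049.39 +$13.64 interest = $1,063.03; pay $1,063.03 → $0.00

$0.00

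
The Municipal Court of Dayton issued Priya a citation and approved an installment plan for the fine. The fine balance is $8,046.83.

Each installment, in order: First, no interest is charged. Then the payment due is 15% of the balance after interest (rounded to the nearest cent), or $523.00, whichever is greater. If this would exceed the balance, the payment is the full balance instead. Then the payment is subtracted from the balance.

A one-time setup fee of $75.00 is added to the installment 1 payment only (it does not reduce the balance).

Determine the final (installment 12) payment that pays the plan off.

Installment 1: $8,046.83 − $1,207.02 (+ $75.00 fee) → $6,839.81
Installment 2: $6,839.81 − $1,025.97 → $5,813.84
Installment 3: $5,813.84 − $872.08 → $4,941.76
Installment 4: $4,941.76 − $741.26 → $4,200.50
Installment 5: $4,200.50 − $630.08 → $3,570.42
Installment 6: $3,570.42 − $535.56 → $3,034.86
Installment 7: $3,034.86 − $523.00 → $2,511.86
Installment 8: $2,511.86 − $523.00 → $1,988.86
Installment 9: $1,988.86 − $523.00 → $1,465.86
Installment 10: $1,465.86 − $523.00 → $942.86
Installment 11: $942.86 − $523.00 → $419.86
Installment 12: $419.86 − $419.86 → $0.00

$419.86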